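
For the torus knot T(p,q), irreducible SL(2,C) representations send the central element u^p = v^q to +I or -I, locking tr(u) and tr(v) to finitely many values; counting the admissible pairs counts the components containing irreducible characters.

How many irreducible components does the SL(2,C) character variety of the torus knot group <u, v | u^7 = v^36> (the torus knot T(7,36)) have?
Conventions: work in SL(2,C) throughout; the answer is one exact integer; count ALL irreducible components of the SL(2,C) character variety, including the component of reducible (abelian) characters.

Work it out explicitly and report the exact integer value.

106

For T(7,36): irreducibility forces the central element u^7 = v^36 to one of +I, -I.
On an irreducible component, tr(u) is locked at 2*cos(pi*alpha/7) for some alpha in 1..6, and tr(v) at 2*cos(pi*beta/36) for some beta in 1..35.
u^7 = (-1)^alpha I and v^36 = (-1)^beta I must agree, so alpha and beta have equal parity.
Counting: 3 odd alphas x 18 odd betas + 3 even alphas x 17 even betas = 54 + 51 = 105.
That is 105 components of irreducible characters, and with the reducible (abelian) component the total is 106.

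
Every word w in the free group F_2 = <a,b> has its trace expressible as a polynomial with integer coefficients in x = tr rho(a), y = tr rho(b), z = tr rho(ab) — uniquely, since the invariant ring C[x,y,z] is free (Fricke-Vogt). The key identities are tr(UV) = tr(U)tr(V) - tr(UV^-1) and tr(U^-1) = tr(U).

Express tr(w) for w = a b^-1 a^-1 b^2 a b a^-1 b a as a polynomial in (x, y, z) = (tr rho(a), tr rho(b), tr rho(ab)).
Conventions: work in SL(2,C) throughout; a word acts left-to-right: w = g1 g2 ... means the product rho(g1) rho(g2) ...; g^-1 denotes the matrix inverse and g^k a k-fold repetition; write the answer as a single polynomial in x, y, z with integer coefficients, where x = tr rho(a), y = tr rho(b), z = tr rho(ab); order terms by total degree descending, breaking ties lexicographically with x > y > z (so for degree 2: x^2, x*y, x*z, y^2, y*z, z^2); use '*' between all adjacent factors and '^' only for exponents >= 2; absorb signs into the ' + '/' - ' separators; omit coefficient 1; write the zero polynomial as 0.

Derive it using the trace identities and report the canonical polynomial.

next, tr(a b a b) = tr(b a) * tr(b a) - tr(1)   [split at a repeated b] = z^2 - 2
tr(a b a) = tr(a) * tr(b a) - tr(b)   [square of a] = x*z - y
next, tr(a b^2 a b) = tr(b) * tr(a b a b) - tr(a b a)   [square of b] = y*z^2 - x*z - y
tr(a^2) = tr(a) * tr(a) - tr(1)   [square of a] = x^2 - 2
tr(a b^2 a) = tr(b) * tr(a^2 b) - tr(a^2)   [square of b] = x*y*z - x^2 - y^2 + 2
next, tr(b a b^2 a b) = tr(b) * tr(a b^2 a b) - tr(a b^2 a)   [square of b] = y^2*z^2 - 2*x*y*z + x^2 - 2
tr(a b a b a b) = tr(a b) * tr(a b a b) - tr(a^-1 b^-1)   [split at a repeated a] = z^3 - 3*z
next, tr(b a b) = tr(b) * tr(a b) - tr(a)   [square of b] = y*z - x
tr(a b a b a) = tr(a) * tr(b a b a) - tr(b a b)   [square of a] = x*z^2 - y*z - x
and tr(b a b^2 a b a) = tr(b) * tr(a b a b a b) - tr(a b a b a)   [square of b] = y*z^3 - x*z^2 - 2*y*z + x
next, tr(b^2 a b a^-1 b a) = tr(b a b^2 a b) * tr(a) - tr(b a b^2 a b a)   [inverse elimination on a] = x*y^2*z^2 - 2*x^2*y*z - y*z^3 + x^3 + x*z^2 + 2*y*z - 3*x
tr(a^2 b a) = tr(a) * tr(b a^2) - tr(b a)   [square of a] = x^2*z - x*y - z
and tr(a b^2 a^2 b) = tr(b) * tr(a^2 b a b) - tr(a^2 b a)   [square of b] = x*y*z^2 - x^2*z - y^2*z + z
tr(a^3) = tr(a) * tr(a^2) - tr(a)   [square of a] = x^3 - 3*x
next, tr(a b^2 a^2) = tr(b) * tr(a^3 b) - tr(a^3)   [square of b] = x^2*y*z - x^3 - x*y^2 - y*z + 3*x
and tr(b a b^2 a^2 b) = tr(b) * tr(a b^2 a^2 b) - tr(a b^2 a^2)   [square of b] = x*y^2*z^2 - 2*x^2*y*z - y^3*z + x^3 + x*y^2 + 2*y*z - 3*x
next, tr(b^2 a b^2 a^2 b) = tr(b) * tr(b a b^2 a^2 b) - tr(b a b^2 a^2)   [square of b] = x*y^3*z^2 - 2*x^2*y^2*z - y^4*z + x^3*y + x*y^3 - x*y*z^2 + x^2*z + 3*y^2*z - 3*x*y - z
tr(a b a^2 b a b) = tr(a) * tr(b a b a b a) - tr(b a b a b)   [square of a] = x*z^3 - y*z^2 - 2*x*z + y
tr(a b a^2 b a) = tr(a) * tr(b a^2 b a) - tr(b a^2 b)   [square of a] = x^2*z^2 - 2*x*y*z + y^2 - 2
and tr(a^2 b a b^2 a b) = tr(b) * tr(a b a^2 b a b) - tr(a b a^2 b a)   [square of b] = x*y*z^3 - x^2*z^2 - y^2*z^2 + 2
tr(a^2 b a b^2 a) = tr(a) * tr(a b a b^2 a) - tr(a b a b^2)   [square of a] = x^2*y*z^2 - x^3*z - x*y^2*z - y*z^2 + 2*x*z + y
and tr(b^2 a b^2 a^2 b a) = tr(b) * tr(a^2 b a b^2 a b) - tr(a^2 b a b^2 a)   [square of b] = x*y^2*z^3 - 2*x^2*y*z^2 - y^3*z^2 + x^3*z + x*y^2*z + y*z^2 - 2*x*z + y
next, tr(b a^2 b a^-1 b^2 a b) = tr(b^2 a b^2 a^2 b) * tr(a) - tr(b^2 a b^2 a^2 b a)   [inverse elimination on a] = x^2*y^3*z^2 - 2*x^3*y^2*z - x*y^4*z - x*y^2*z^3 + x^4*y + x^2*y^3 + x^2*y*z^2 + y^3*z^2 + 2*x*y^2*z - 3*x^2*y - y*z^2 + x*z - y
tr(b^3 a b a b a) = tr(b) * tr(b a b a b a b) - tr(b a b a b a)   [square of b] = y^2*z^3 - x*y*z^2 - 2*y^2*z - z^3 + x*y + 3*z
and tr(b^2 a b a b) = tr(b) * tr(a b a b^2) - tr(a b a b)   [square of b] = y^2*z^2 - x*y*z - y^2 - z^2 + 2
next, tr(b^3 a b a b) = tr(b) * tr(b^2 a b a b) - tr(b^2 a b a)   [square of b] = y^3*z^2 - x*y^2*z - y^3 - 2*y*z^2 + x*z + 3*y
and tr(b^2 a b a b a^2 b) = tr(a) * tr(b^3 a b a b a) - tr(b^3 a b a b)   [square of a] = x*y^2*z^3 - x^2*y*z^2 - y^3*z^2 - x*y^2*z - x*z^3 + x^2*y + y^3 + 2*y*z^2 + 2*x*z - 3*y
tr(a b a b a b a b) = tr(a b a b a b) * tr(a b) - tr(b a b a)   [split at a repeated a] = z^4 - 4*z^2 + 2
and tr(b a b^2 a b a b a) = tr(b) * tr(a b a b a b a b) - tr(a b a b a b a)   [square of b] = y*z^4 - x*z^3 - 3*y*z^2 + 2*x*z + y
tr(b a b^2 a b a b) = tr(b) * tr(a b a b^2 a b) - tr(a b a b^2 a)   [square of b] = y^2*z^3 - 2*x*y*z^2 + x^2*z - y^2*z + x*y - z
tr(b^2 a b a b a^2 b a) = tr(a) * tr(b a b^2 a b a b a) - tr(b a b^2 a b a b)   [square of a] = x*y*z^4 - x^2*z^3 - y^2*z^3 - x*y*z^2 + x^2*z + y^2*z + z
tr(b a^2 b a^-1 b^2 a b a) = tr(b^2 a b a b a^2 b) * tr(a) - tr(b^2 a b a b a^2 b a)   [inverse elimination on a] = x^2*y^2*z^3 - x^3*y*z^2 - x*y^3*z^2 - x*y*z^4 - x^2*y^2*z + y^2*z^3 + x^3*y + x*y^3 + 3*x*y*z^2 + x^2*z - y^2*z - 3*x*y - z
next, tr(a^-1 b^2 a b a^-1 b a^2 b) = tr(b a^2 b a^-1 b^2 a b) * tr(a) - tr(b a^2 b a^-1 b^2 a b a)   [inverse elimination on a] = x^3*y^3*z^2 - 2*x^4*y^2*z - x^2*y^4*z - 2*x^2*y^2*z^3 + x^5*y + x^3*y^3 + 2*x^3*y*z^2 + 2*x*y^3*z^2 + x*y*z^4 + 3*x^2*y^2*z - y^2*z^3 - 4*x^3*y - x*y^3 - 4*x*y*z^2 + y^2*z + 2*x*y + z
tr(a b^-1 a^-1 b^2 a b a^-1 b a) = tr(a^-1 b^2 a b a^-1 b a^2) * tr(b) - tr(a^-1 b^2 a b a^-1 b a^2 b)   [inverse elimination on b] = -x^3*y^3*z^2 + 2*x^4*y^2*z + x^2*y^4*z + 2*x^2*y^2*z^3 - x^5*y - x^3*y^3 - 2*x^3*y*z^2 - x*y^3*z^2 - x*y*z^4 - 5*x^2*y^2*z + 5*x^3*y + x*y^3 + 5*x*y*z^2 + y^2*z - 5*x*y - z

-x^3*y^3*z^2 + 2*x^4*y^2*z + x^2*y^4*z + 2*x^2*y^2*z^3 - x^5*y - x^3*y^3 - 2*x^3*y*z^2 - x*y^3*z^2 - x*y*z^4 - 5*x^2*y^2*z + 5*x^3*y + x*y^3 + 5*x*y*z^2 + y^2*z - 5*x*y - z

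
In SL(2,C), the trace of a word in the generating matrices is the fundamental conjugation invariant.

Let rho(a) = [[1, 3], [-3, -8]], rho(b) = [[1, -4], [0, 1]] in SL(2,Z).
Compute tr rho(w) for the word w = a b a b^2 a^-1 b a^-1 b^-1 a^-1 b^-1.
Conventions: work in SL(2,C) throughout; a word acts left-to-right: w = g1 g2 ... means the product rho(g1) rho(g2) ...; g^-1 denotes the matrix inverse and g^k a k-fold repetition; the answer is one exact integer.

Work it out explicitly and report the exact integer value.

-136831

rho(a) = [[1, 3], [-3, -8]]
... * rho(b) = [[1, -4], [0, 1]]  ->  [[1, -1], [-3, 4]]
... * rho(a) = [[1, 3], [-3, -8]]  ->  [[4, 11], [-15, -41]]
... * rho(b) = [[1, -4], [0, 1]]  ->  [[4, -5], [-15, 19]]
... * rho(b) = [[1, -4], [0, 1]]  ->  [[4, -21], [-15, 79]]
... * rho(a^-1) = [[-8, -3], [3, 1]]  ->  [[-95, -33], [357, 124]]
... * rho(b) = [[1, -4], [0, 1]]  ->  [[-95, 347], [357, -1304]]
... * rho(a^-1) = [[-8, -3], [3, 1]]  ->  [[1801, 632], [-6768, -2375]]
... * rho(b^-1) = [[1, 4], [0, 1]]  ->  [[1801, 7836], [-6768, -29447]]
... * rho(a^-1) = [[-8, -3], [3, 1]]  ->  [[9100, 2433], [-34197, -9143]]
... * rho(b^-1) = [[1, 4], [0, 1]]  ->  [[9100, 38833], [-34197, -145931]]
tr = 9100 + -145931 = -136831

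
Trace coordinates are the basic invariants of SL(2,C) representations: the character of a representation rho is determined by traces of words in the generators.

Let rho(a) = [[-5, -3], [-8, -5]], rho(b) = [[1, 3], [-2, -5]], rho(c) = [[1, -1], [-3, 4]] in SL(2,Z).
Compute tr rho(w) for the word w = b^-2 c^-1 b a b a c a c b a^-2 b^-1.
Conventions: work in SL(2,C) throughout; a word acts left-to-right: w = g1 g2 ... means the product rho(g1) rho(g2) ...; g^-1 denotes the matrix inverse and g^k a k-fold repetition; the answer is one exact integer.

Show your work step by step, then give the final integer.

rho(b^-1) = [[-5, -3], [2, 1]]
... * rho(b^-1) = [[-5, -3], [2, 1]]  ->  [[19, 12], [-8, -5]]
... * rho(c^-1) = [[4, 1], [3, 1]]  ->  [[112, 31], [-47, -13]]
... * rho(b) = [[1, 3], [-2, -5]]  ->  [[50, 181], [-21, -76]]
... * rho(a) = [[-5, -3], [-8, -5]]  ->  [[-1698, -1055], [713, 443]]
... * rho(b) = [[1, 3], [-2, -5]]  ->  [[412, 181], [-173, -76]]
... * rho(a) = [[-5, -3], [-8, -5]]  ->  [[-3508, -2141], [1473, 899]]
... * rho(c) = [[1, -1], [-3, 4]]  ->  [[2915, -5056], [-1224, 2123]]
... * rho(a) = [[-5, -3], [-8, -5]]  ->  [[25873, 16535], [-10864, -6943]]
... * rho(c) = [[1, -1], [-3, 4]]  ->  [[-23732, 40267], [9965, -16908]]
... * rho(b) = [[1, 3], [-2, -5]]  ->  [[-104266, -272531], [43781, 114435]]
... * rho(a^-1) = [[-5, 3], [8, -5]]  ->  [[-1658918, 1049857], [696575, -440832]]
... * rho(a^-1) = [[-5, 3], [8, -5]]  ->  [[16693446, -10226039], [-7009531, 4293885]]
... * rho(b^-1) = [[-5, -3], [2, 1]]  ->  [[-103919308, -60306377], [43635425, 25322478]]
tr = -103919308 + 25322478 = -78596830

-78596830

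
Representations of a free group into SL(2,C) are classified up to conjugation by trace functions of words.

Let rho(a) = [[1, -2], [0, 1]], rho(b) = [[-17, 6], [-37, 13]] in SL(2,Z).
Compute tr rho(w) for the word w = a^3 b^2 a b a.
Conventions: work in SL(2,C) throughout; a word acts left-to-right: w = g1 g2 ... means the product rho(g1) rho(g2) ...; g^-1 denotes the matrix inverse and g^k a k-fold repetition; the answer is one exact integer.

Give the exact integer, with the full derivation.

-82118

rho(a) = [[1, -2], [0, 1]]
... * rho(a) = [[1, -2], [0, 1]]  ->  [[1, -4], [0, 1]]
... * rho(a) = [[1, -2], [0, 1]]  ->  [[1, -6], [0, 1]]
... * rho(b) = [[-17, 6], [-37, 13]]  ->  [[205, -72], [-37, 13]]
... * rho(b) = [[-17, 6], [-37, 13]]  ->  [[-821, 294], [148, -53]]
... * rho(a) = [[1, -2], [0, 1]]  ->  [[-821, 1936], [148, -349]]
... * rho(b) = [[-17, 6], [-37, 13]]  ->  [[-57675, 20242], [10397, -3649]]
... * rho(a) = [[1, -2], [0, 1]]  ->  [[-57675, 135592], [10397, -24443]]
tr = -57675 + -24443 = -82118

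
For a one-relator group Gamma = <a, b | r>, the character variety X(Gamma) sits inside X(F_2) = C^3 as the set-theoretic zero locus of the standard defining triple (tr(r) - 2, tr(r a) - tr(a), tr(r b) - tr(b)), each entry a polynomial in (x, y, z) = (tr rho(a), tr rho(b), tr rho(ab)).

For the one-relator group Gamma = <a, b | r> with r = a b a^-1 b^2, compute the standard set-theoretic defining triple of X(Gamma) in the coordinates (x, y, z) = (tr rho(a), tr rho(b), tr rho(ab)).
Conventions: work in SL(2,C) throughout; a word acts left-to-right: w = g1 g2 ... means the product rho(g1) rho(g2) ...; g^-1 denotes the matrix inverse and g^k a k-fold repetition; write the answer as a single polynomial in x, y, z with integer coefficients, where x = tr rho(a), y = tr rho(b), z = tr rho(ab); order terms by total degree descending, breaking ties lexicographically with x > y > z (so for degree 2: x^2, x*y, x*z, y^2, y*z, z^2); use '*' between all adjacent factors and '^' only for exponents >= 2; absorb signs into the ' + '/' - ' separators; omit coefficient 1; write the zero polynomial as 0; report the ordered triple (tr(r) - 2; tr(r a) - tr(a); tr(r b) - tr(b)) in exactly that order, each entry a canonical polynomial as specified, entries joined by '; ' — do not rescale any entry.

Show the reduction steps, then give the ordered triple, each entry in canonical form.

next, tr(b a b) = tr(b) tr(a b) - tr(a) = y*z - x
and tr(b^2 a b) = tr(b) tr(b a b) - tr(b a) = y^2*z - x*y - z
next, tr(a b a b) = tr(b a) tr(b a) - tr(1)   [split at repeated b] = z^2 - 2
and tr(a b a) = tr(a) tr(b a) - tr(b) = x*z - y
tr(b^2 a b a) = tr(b) tr(a b a b) - tr(a b a) = y*z^2 - x*z - y
tr(a b a^-1 b^2) = tr(b^2 a b) tr(a) - tr(b^2 a b a) = x*y^2*z - x^2*y - y*z^2 + y
tr(b^2) = tr(b) tr(b) - tr(1)   [square of b] = y^2 - 2
next, tr(b a^2 b) = tr(a) tr(b^2 a) - tr(b^2)   [square of a] = x*y*z - x^2 - y^2 + 2
and tr(b^2 a^2 b) = tr(b) tr(b a^2 b) - tr(b a^2)   [square of b] = x*y^2*z - x^2*y - y^3 - x*z + 3*y
and tr(a^2 b a b) = tr(a) tr(b a b a) - tr(b a b)   [square of a] = x*z^2 - y*z - x
tr(a^2 b a) = tr(a) tr(b a^2) - tr(b a)   [square of a] = x^2*z - x*y - z
tr(b^2 a^2 b a) = tr(b) tr(a^2 b a b) - tr(a^2 b a)   [square of b] = x*y*z^2 - x^2*z - y^2*z + z
tr(a b a^-1 b^2 a) = tr(b^2 a^2 b) tr(a) - tr(b^2 a^2 b a)   [inverse elimination on a] = x^2*y^2*z - x^3*y - x*y^3 - x*y*z^2 + y^2*z + 3*x*y - z
next, tr(b^3 a b) = tr(b) tr(b^2 a b) - tr(b^2 a) = y^3*z - x*y^2 - 2*y*z + x
and tr(b^3 a b a) = tr(b) tr(a b a b^2) - tr(a b a b) = y^2*z^2 - x*y*z - y^2 - z^2 + 2
tr(a b a^-1 b^3) = tr(b^3 a b) tr(a) - tr(b^3 a b a) = x*y^3*z - x^2*y^2 - y^2*z^2 - x*y*z + x^2 + y^2 + z^2 - 2
assemble the triple (tr(r) - 2; tr(r a) - x; tr(r b) - y)

x*y^2*z - x^2*y - y*z^2 + y - 2; x^2*y^2*z - x^3*y - x*y^3 - x*y*z^2 + y^2*z + 3*x*y - x - z; x*y^3*z - x^2*y^2 - y^2*z^2 - x*y*z + x^2 + y^2 + z^2 - y - 2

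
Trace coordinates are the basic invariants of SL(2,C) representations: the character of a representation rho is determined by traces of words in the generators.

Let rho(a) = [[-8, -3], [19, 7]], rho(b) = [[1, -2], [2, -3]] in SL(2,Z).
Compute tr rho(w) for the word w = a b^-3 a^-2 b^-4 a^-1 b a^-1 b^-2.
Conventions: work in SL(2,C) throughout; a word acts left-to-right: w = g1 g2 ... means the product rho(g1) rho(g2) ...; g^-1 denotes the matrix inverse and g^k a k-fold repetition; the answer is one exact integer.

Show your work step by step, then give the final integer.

-732754510

rho(a) = [[-8, -3], [19, 7]]
... * rho(b^-1) = [[-3, 2], [-2, 1]]  ->  [[30, -19], [-71, 45]]
... * rho(b^-1) = [[-3, 2], [-2, 1]]  ->  [[-52, 41], [123, -97]]
... * rho(b^-1) = [[-3, 2], [-2, 1]]  ->  [[74, -63], [-175, 149]]
... * rho(a^-1) = [[7, 3], [-19, -8]]  ->  [[1715, 726], [-4056, -1717]]
... * rho(a^-1) = [[7, 3], [-19, -8]]  ->  [[-1789, -663], [4231, 1568]]
... * rho(b^-1) = [[-3, 2], [-2, 1]]  ->  [[6693, -4241], [-15829, 10030]]
... * rho(b^-1) = [[-3, 2], [-2, 1]]  ->  [[-11597, 9145], [27427, -21628]]
... * rho(b^-1) = [[-3, 2], [-2, 1]]  ->  [[16501, -14049], [-39025, 33226]]
... * rho(b^-1) = [[-3, 2], [-2, 1]]  ->  [[-21405, 18953], [50623, -44824]]
... * rho(a^-1) = [[7, 3], [-19, -8]]  ->  [[-509942, -215839], [1206017, 510461]]
... * rho(b) = [[1, -2], [2, -3]]  ->  [[-941620, 1667401], [2226939, -3943417]]
... * rho(a^-1) = [[7, 3], [-19, -8]]  ->  [[-38271959, -16164068], [90513496, 38228153]]
... * rho(b^-1) = [[-3, 2], [-2, 1]]  ->  [[147144013, -92707986], [-347996794, 219255145]]
... * rho(b^-1) = [[-3, 2], [-2, 1]]  ->  [[-256016067, 201580040], [605480092, -476738443]]
tr = -256016067 + -476738443 = -732754510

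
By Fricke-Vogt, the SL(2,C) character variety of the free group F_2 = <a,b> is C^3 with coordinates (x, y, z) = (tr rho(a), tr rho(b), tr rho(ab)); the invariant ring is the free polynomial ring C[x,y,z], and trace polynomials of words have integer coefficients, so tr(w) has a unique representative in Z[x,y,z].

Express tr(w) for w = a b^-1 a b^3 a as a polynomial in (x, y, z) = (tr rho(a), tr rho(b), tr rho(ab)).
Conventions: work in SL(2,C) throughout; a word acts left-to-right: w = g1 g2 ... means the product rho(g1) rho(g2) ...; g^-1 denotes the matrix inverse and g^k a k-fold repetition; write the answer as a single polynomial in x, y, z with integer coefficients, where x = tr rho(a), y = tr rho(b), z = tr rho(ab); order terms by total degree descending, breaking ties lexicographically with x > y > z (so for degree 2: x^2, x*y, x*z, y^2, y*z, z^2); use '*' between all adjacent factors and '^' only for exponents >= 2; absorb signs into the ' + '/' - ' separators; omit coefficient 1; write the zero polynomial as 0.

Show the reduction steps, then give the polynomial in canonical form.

x^2*y^3*z - x^3*y^2 - x*y^4 - x*y^2*z^2 + 4*x*y^2 + x*z^2 - y*z - x

trace(b^2 a) = trace(b) trace(a b) - trace(a)   [square of b] = y*z - x
trace(b^2) = trace(b) trace(b) - trace(1)   [square of b] = y^2 - 2
reduce: trace(b^2 a^2) = trace(a) trace(b^2 a) - trace(b^2)   [square of a] = x*y*z - x^2 - y^2 + 2
so trace(b a^3 b) = trace(a) trace(b^2 a^2) - trace(b^2 a)   [square of a] = x^2*y*z - x^3 - x*y^2 - y*z + 3*x
trace(b a^2) = trace(a) trace(b a) - trace(b)   [square of a] = x*z - y
trace(b a^3) = trace(a) trace(b a^2) - trace(b a)   [square of a] = x^2*z - x*y - z
trace(a b^3 a^2) = trace(b) trace(b a^3 b) - trace(b a^3)   [square of b] = x^2*y^2*z - x^3*y - x*y^3 - x^2*z - y^2*z + 4*x*y + z
trace(a b a b) = trace(b a) trace(b a) - trace(1)   [split at a repeated b] = z^2 - 2
trace(a b a b^2) = trace(b) trace(a b a b) - trace(a b a)   [square of b] = y*z^2 - x*z - y
reduce: trace(b a b^3 a) = trace(b) trace(a b a b^2) - trace(a b a b)   [square of b] = y^2*z^2 - x*y*z - y^2 - z^2 + 2
trace(b^2 a b) = trace(b) trace(b a b) - trace(b a)   [square of b] = y^2*z - x*y - z
so trace(b a b^3) = trace(b) trace(b^2 a b) - trace(b^2 a)   [square of b] = y^3*z - x*y^2 - 2*y*z + x
so trace(a b^3 a^2 b) = trace(a) trace(b a b^3 a) - trace(b a b^3)   [square of a] = x*y^2*z^2 - x^2*y*z - y^3*z - x*z^2 + 2*y*z + x
so trace(a b^-1 a b^3 a) = trace(a b^3 a^2) trace(b) - trace(a b^3 a^2 b)   [inverse elimination on b] = x^2*y^3*z - x^3*y^2 - x*y^4 - x*y^2*z^2 + 4*x*y^2 + x*z^2 - y*z - x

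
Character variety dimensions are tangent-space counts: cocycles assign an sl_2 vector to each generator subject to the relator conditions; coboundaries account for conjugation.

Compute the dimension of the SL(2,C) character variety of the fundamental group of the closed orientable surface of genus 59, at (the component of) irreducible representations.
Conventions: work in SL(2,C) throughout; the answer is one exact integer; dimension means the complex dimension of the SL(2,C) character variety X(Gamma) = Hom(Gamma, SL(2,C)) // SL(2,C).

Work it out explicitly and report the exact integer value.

pi_1 of the closed genus-59 surface has 118 generators bound by the single product-of-commutators relator.
Before the relator condition, cocycle space has dim 3*118 = 354.
d_2 is surjective at irreducible rho (its cokernel H^2 is dual to H^0 = 0), so dim Z^1 = 354 - 3 = 351.
As always at irreducible rho, dim B^1 = 3.
dim X = dim H^1 = 351 - 3 = 348.

348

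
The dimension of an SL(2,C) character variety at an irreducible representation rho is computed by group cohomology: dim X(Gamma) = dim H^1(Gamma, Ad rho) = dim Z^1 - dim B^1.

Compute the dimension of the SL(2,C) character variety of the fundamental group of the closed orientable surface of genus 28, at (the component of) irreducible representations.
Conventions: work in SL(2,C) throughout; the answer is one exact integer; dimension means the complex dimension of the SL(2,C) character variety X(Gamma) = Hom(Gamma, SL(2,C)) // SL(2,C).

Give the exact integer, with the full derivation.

pi_1 of the closed genus-28 surface has 56 generators bound by the single product-of-commutators relator.
Unconstrained cocycle data is one sl_2 vector per generator (168 dimensions), cut by the relator condition d_2(z) = 0.
H^2 = coker(d_2) is dual to H^0 = 0 at irreducible rho (Poincare duality), so d_2 is onto: dim Z^1 = 165.
As always at irreducible rho, dim B^1 = 3.
Hence dim X = 165 - 3 = 162.

162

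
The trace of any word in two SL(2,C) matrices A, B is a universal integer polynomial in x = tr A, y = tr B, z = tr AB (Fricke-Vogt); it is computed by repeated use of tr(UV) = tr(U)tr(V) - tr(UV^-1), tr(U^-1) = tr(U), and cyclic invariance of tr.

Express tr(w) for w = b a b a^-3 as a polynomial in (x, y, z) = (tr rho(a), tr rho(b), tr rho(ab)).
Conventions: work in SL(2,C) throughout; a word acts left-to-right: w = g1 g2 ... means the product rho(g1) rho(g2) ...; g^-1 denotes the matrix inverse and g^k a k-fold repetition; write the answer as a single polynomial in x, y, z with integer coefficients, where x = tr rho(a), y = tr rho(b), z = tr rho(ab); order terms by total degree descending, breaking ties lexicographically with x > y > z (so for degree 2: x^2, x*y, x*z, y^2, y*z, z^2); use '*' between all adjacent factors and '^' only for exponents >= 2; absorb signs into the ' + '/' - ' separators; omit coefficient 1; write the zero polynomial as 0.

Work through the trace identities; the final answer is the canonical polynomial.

trace(b a b) = trace(b) * trace(a b) - trace(a)   [square of b] = y*z - x
and trace(b a b a) = trace(a b) * trace(a b) - trace(1)   [split at a repeated a] = z^2 - 2
trace(b a b a^-1) = trace(b a b) * trace(a) - trace(b a b a)   [inverse elimination on a] = x*y*z - x^2 - z^2 + 2
and trace(a^-2 b a b) = trace(b a b a^-1) * trace(a) - trace(b a b)   [inverse elimination on a] = x^2*y*z - x^3 - x*z^2 - y*z + 3*x
trace(b a b a^-3) = trace(a^-2 b a b) * trace(a) - trace(a^-2 b a b a)   [inverse elimination on a] = x^3*y*z - x^4 - x^2*z^2 - 2*x*y*z + 4*x^2 + z^2 - 2

x^3*y*z - x^4 - x^2*z^2 - 2*x*y*z + 4*x^2 + z^2 - 2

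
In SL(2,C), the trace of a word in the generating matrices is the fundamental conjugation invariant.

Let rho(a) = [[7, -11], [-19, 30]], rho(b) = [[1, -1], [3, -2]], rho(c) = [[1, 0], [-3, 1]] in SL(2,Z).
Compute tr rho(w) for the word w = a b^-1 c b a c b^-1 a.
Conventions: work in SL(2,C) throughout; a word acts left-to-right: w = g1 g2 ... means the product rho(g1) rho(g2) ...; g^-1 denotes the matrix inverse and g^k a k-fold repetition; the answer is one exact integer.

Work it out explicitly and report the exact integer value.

rho(a) = [[7, -11], [-19, 30]]
... * rho(b^-1) = [[-2, 1], [-3, 1]]  ->  [[19, -4], [-52, 11]]
... * rho(c) = [[1, 0], [-3, 1]]  ->  [[31, -4], [-85, 11]]
... * rho(b) = [[1, -1], [3, -2]]  ->  [[19, -23], [-52, 63]]
... * rho(a) = [[7, -11], [-19, 30]]  ->  [[570, -899], [-1561, 2462]]
... * rho(c) = [[1, 0], [-3, 1]]  ->  [[3267, -899], [-8947, 2462]]
... * rho(b^-1) = [[-2, 1], [-3, 1]]  ->  [[-3837, 2368], [10508, -6485]]
... * rho(a) = [[7, -11], [-19, 30]]  ->  [[-71851, 113247], [196771, -310138]]
tr = -71851 + -310138 = -381989

-381989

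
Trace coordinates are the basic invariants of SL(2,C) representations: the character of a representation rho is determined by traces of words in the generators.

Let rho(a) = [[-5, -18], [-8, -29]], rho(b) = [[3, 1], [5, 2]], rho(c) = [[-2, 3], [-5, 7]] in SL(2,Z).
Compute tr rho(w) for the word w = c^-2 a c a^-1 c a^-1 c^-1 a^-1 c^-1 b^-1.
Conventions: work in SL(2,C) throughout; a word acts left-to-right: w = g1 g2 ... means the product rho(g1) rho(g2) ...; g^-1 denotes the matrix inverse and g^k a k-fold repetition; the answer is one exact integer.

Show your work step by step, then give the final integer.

-2119994499

rho(c^-1) = [[7, -3], [5, -2]]
... * rho(c^-1) = [[7, -3], [5, -2]]  ->  [[34, -15], [25, -11]]
... * rho(a) = [[-5, -18], [-8, -29]]  ->  [[-50, -177], [-37, -131]]
... * rho(c) = [[-2, 3], [-5, 7]]  ->  [[985, -1389], [729, -1028]]
... * rho(a^-1) = [[-29, 18], [8, -5]]  ->  [[-39677, 24675], [-29365, 18262]]
... * rho(c) = [[-2, 3], [-5, 7]]  ->  [[-44021, 53694], [-32580, 39739]]
... * rho(a^-1) = [[-29, 18], [8, -5]]  ->  [[1706161, -1060848], [1262732, -785135]]
... * rho(c^-1) = [[7, -3], [5, -2]]  ->  [[6638887, -2996787], [4913449, -2217926]]
... * rho(a^-1) = [[-29, 18], [8, -5]]  ->  [[-216502019, 134483901], [-160233429, 99531712]]
... * rho(c^-1) = [[7, -3], [5, -2]]  ->  [[-843094628, 380538255], [-623975443, 281636863]]
... * rho(b^-1) = [[2, -1], [-5, 3]]  ->  [[-3588880531, 1984709393], [-2656135201, 1468886032]]
tr = -3588880531 + 1468886032 = -2119994499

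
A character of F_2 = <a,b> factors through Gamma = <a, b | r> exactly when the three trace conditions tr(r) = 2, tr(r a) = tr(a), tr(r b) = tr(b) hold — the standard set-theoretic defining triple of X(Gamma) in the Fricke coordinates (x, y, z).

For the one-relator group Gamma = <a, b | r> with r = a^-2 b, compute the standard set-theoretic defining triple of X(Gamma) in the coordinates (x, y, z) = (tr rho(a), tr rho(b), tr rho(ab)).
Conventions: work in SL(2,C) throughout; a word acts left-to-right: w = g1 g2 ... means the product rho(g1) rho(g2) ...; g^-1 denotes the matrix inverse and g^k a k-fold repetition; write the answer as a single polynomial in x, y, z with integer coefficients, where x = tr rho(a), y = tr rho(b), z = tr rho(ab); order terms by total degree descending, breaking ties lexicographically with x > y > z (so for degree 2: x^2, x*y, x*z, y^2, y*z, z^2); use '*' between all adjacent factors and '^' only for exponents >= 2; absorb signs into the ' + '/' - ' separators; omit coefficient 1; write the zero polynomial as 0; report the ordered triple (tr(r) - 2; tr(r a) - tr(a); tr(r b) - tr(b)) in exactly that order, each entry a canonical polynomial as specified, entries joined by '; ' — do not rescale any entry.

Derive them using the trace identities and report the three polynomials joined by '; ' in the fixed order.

trace(b a^-1) = trace(b) * trace(a) - trace(b a) = x*y - z
trace(a^-2 b) = trace(b a^-1) * trace(a) - trace(b) = x^2*y - x*z - y
trace(b^2) = trace(b) * trace(b) - trace(1)   [square of b] = y^2 - 2
trace(b^2 a) = trace(b) * trace(a b) - trace(a)   [square of b] = y*z - x
trace(a^-1 b^2) = trace(b^2) * trace(a) - trace(b^2 a)   [inverse elimination on a] = x*y^2 - y*z - x
trace(a^-2 b^2) = trace(a^-1 b^2) * trace(a) - trace(a^-1 b^2 a)   [inverse elimination on a] = x^2*y^2 - x*y*z - x^2 - y^2 + 2
assemble the triple (trace(r) - 2; trace(r a) - x; trace(r b) - y)

x^2*y - x*z - y - 2; x*y - x - z; x^2*y^2 - x*y*z - x^2 - y^2 - y + 2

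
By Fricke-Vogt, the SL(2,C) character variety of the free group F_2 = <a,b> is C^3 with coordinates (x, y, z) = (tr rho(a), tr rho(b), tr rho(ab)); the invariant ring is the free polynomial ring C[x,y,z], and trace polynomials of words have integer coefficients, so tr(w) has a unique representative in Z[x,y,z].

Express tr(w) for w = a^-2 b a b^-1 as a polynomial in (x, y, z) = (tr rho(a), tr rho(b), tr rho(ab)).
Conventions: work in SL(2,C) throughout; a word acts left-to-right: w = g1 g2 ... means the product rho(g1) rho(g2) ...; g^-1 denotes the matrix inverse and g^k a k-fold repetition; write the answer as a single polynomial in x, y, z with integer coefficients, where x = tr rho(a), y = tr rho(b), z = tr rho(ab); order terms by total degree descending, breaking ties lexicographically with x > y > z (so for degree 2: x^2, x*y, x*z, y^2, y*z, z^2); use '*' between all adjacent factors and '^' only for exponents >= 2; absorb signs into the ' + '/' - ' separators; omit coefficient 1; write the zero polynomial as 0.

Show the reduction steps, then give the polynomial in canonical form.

-x^2*y*z + x^3 + x*y^2 + x*z^2 - 3*x

tr(a b a) = tr(a)*tr(b a) - tr(b)  (reduce the a square) = x*z - y
tr(a b a b) = tr(b a)*tr(b a) - tr(1)  (split on b) = z^2 - 2
tr(b a b^-1 a) = tr(a b a)*tr(b) - tr(a b a b)  (eliminate b^-1) = x*y*z - y^2 - z^2 + 2
tr(b a b^-1 a^-1) = tr(b a b^-1)*tr(a) - tr(b a b^-1 a)  (eliminate a^-1) = -x*y*z + x^2 + y^2 + z^2 - 2
tr(a^-2 b a b^-1) = tr(b a b^-1 a^-1)*tr(a) - tr(b a b^-1)  (eliminate a^-1) = -x^2*y*z + x^3 + x*y^2 + x*z^2 - 3*x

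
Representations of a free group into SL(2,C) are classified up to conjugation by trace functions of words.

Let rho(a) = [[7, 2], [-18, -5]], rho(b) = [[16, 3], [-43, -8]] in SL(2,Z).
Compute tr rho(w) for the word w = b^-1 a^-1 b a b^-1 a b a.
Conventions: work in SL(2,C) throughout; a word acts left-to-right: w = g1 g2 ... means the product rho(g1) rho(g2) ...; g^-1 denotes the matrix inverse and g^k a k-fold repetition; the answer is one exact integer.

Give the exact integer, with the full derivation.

-254

rho(b^-1) = [[-8, -3], [43, 16]]
... * rho(a^-1) = [[-5, -2], [18, 7]]  ->  [[-14, -5], [73, 26]]
... * rho(b) = [[16, 3], [-43, -8]]  ->  [[-9, -2], [50, 11]]
... * rho(a) = [[7, 2], [-18, -5]]  ->  [[-27, -8], [152, 45]]
... * rho(b^-1) = [[-8, -3], [43, 16]]  ->  [[-128, -47], [719, 264]]
... * rho(a) = [[7, 2], [-18, -5]]  ->  [[-50, -21], [281, 118]]
... * rho(b) = [[16, 3], [-43, -8]]  ->  [[103, 18], [-578, -101]]
... * rho(a) = [[7, 2], [-18, -5]]  ->  [[397, 116], [-2228, -651]]
tr = 397 + -651 = -254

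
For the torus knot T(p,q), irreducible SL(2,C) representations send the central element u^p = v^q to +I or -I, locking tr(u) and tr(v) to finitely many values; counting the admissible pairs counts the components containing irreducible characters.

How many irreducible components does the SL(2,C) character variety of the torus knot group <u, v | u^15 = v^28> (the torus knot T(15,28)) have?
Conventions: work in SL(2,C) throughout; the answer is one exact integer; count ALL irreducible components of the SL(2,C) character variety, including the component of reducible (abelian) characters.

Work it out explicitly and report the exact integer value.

190

Gamma = < u, v | u^15 = v^28 > (torus knot T(15,28)); the central element u^15 = v^28 acts as +I or -I in any irreducible SL(2,C) representation.
On an irreducible component, tr(u) is locked at 2*cos(pi*alpha/15) for some alpha in 1..14, and tr(v) at 2*cos(pi*beta/28) for some beta in 1..27.
The two central values (-1)^alpha I and (-1)^beta I must be the same matrix, so alpha and beta share a parity.
Counting: 7 odd alphas x 14 odd betas + 7 even alphas x 13 even betas = 98 + 91 = 189.
components with irreducible characters: 189; plus the single component of reducible (abelian) characters: total 190.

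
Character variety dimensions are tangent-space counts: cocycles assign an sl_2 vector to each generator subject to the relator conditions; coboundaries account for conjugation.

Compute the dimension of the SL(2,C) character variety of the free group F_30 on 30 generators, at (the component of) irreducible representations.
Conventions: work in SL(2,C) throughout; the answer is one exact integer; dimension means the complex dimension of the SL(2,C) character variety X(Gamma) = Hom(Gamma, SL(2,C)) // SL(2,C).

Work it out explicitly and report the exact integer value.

The free group F_30: 30 generators, no relators.
Z^1(Gamma, Ad rho) = (sl_2)^30: a cocycle is a free choice of one sl_2 vector per generator, so dim Z^1 = 3*30 = 90.
Irreducibility makes the coboundary map sl_2 -> Z^1 injective (trivial centralizer), so dim B^1 = 3.
dim X = dim H^1 = dim Z^1 - dim B^1 = 90 - 3 = 87.

87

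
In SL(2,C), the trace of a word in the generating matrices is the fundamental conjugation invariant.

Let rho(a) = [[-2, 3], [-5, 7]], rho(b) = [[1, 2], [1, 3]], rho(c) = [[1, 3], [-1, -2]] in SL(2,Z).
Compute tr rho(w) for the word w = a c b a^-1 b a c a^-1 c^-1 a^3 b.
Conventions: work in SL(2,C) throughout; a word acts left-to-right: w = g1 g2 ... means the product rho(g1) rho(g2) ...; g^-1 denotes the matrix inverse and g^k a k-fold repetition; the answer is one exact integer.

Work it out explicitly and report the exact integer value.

rho(a) = [[-2, 3], [-5, 7]]
... * rho(c) = [[1, 3], [-1, -2]]  ->  [[-5, -12], [-12, -29]]
... * rho(b) = [[1, 2], [1, 3]]  ->  [[-17, -46], [-41, -111]]
... * rho(a^-1) = [[7, -3], [5, -2]]  ->  [[-349, 143], [-842, 345]]
... * rho(b) = [[1, 2], [1, 3]]  ->  [[-206, -269], [-497, -649]]
... * rho(a) = [[-2, 3], [-5, 7]]  ->  [[1757, -2501], [4239, -6034]]
... * rho(c) = [[1, 3], [-1, -2]]  ->  [[4258, 10273], [10273, 24785]]
... * rho(a^-1) = [[7, -3], [5, -2]]  ->  [[81171, -33320], [195836, -80389]]
... * rho(c^-1) = [[-2, -3], [1, 1]]  ->  [[-195662, -276833], [-472061, -667897]]
... * rho(a) = [[-2, 3], [-5, 7]]  ->  [[1775489, -2524817], [4283607, -6091462]]
... * rho(a) = [[-2, 3], [-5, 7]]  ->  [[9073107, -12347252], [21890096, -29789413]]
... * rho(a) = [[-2, 3], [-5, 7]]  ->  [[43590046, -59211443], [105166873, -142855603]]
... * rho(b) = [[1, 2], [1, 3]]  ->  [[-15621397, -90454237], [-37688730, -218233063]]
tr = -15621397 + -218233063 = -233854460

-233854460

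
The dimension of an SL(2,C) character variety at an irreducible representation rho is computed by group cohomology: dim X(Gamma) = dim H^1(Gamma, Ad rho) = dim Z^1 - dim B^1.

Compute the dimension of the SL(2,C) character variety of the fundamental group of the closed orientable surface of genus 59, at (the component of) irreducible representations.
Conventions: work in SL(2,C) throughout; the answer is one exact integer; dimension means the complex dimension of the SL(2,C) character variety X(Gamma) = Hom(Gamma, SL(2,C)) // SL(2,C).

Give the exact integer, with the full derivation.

348

Gamma = pi_1(Sigma_59) = < a_1, b_1, ..., a_59, b_59 | prod [a_i, b_i] > has 2g = 118 generators and 1 relator.
A cocycle assigns one sl_2 vector per generator subject to the relator condition d_2(z) = 0: dim of the unconstrained space is 3*2g = 354.
At an irreducible rho, H^2 = coker(d_2) vanishes (Poincare duality: H^2 is dual to H^0 = invariants = 0), so d_2 is surjective onto sl_2 and dim Z^1 = 354 - 3 = 351.
dim B^1 = 3 (coboundaries, injective at irreducible rho).
dim X = dim H^1 = 351 - 3 = 348.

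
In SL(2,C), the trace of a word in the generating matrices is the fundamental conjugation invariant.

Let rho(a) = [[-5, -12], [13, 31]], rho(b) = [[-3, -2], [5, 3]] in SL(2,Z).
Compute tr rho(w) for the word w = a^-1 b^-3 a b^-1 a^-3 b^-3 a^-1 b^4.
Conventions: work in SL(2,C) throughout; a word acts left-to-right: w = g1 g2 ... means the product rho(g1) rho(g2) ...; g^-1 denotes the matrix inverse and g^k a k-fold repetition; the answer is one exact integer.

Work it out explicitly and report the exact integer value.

rho(a^-1) = [[31, 12], [-13, -5]]
... * rho(b^-1) = [[3, 2], [-5, -3]]  ->  [[33, 26], [-14, -11]]
... * rho(b^-1) = [[3, 2], [-5, -3]]  ->  [[-31, -12], [13, 5]]
... * rho(b^-1) = [[3, 2], [-5, -3]]  ->  [[-33, -26], [14, 11]]
... * rho(a) = [[-5, -12], [13, 31]]  ->  [[-173, -410], [73, 173]]
... * rho(b^-1) = [[3, 2], [-5, -3]]  ->  [[1531, 884], [-646, -373]]
... * rho(a^-1) = [[31, 12], [-13, -5]]  ->  [[35969, 13952], [-15177, -5887]]
... * rho(a^-1) = [[31, 12], [-13, -5]]  ->  [[933663, 361868], [-393956, -152689]]
... * rho(a^-1) = [[31, 12], [-13, -5]]  ->  [[24239269, 9394616], [-10227679, -3964027]]
... * rho(b^-1) = [[3, 2], [-5, -3]]  ->  [[25744727, 20294690], [-10862902, -8563277]]
... * rho(b^-1) = [[3, 2], [-5, -3]]  ->  [[-24239269, -9394616], [10227679, 3964027]]
... * rho(b^-1) = [[3, 2], [-5, -3]]  ->  [[-25744727, -20294690], [10862902, 8563277]]
... * rho(a^-1) = [[31, 12], [-13, -5]]  ->  [[-534255567, -207463274], [225427361, 87538439]]
... * rho(b) = [[-3, -2], [5, 3]]  ->  [[565450331, 446121312], [-238589888, -188239405]]
... * rho(b) = [[-3, -2], [5, 3]]  ->  [[534255567, 207463274], [-225427361, -87538439]]
... * rho(b) = [[-3, -2], [5, 3]]  ->  [[-565450331, -446121312], [238589888, 188239405]]
... * rho(b) = [[-3, -2], [5, 3]]  ->  [[-534255567, -207463274], [225427361, 87538439]]
tr = -534255567 + 87538439 = -446717128

-446717128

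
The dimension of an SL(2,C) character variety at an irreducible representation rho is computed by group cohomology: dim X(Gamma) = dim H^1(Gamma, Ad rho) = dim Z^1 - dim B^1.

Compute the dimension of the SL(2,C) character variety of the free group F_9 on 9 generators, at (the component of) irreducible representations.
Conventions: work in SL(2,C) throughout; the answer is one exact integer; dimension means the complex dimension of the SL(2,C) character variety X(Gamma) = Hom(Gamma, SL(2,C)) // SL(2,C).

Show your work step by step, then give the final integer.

Here Gamma is free of rank 9 — no relator constrains a cocycle.
So Z^1 = (sl_2)^9 in full: dim Z^1 = 27.
Irreducibility makes the coboundary map sl_2 -> Z^1 injective (trivial centralizer), so dim B^1 = 3.
Therefore dim X = 27 - 3 = 24.

24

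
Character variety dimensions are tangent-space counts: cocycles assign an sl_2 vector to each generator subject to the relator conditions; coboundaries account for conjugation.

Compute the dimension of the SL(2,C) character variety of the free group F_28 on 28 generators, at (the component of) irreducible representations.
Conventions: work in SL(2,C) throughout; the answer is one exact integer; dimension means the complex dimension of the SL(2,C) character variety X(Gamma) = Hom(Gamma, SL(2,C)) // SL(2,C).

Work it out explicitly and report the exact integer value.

Gamma = F_28 has 28 generators and no relators.
So Z^1 = (sl_2)^28 in full: dim Z^1 = 84.
Irreducibility makes the coboundary map sl_2 -> Z^1 injective (trivial centralizer), so dim B^1 = 3.
dim H^1 = 84 - 3 = 81, which is dim X.

81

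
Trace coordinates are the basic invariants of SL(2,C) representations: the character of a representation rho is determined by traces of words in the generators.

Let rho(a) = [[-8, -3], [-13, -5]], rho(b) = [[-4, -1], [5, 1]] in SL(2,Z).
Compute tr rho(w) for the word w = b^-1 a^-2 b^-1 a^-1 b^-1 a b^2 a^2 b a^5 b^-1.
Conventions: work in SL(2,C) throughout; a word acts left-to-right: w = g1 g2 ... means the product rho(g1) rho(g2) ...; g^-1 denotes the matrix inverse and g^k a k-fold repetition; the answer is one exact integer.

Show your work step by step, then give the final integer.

95156898160657

rho(b^-1) = [[1, 1], [-5, -4]]
... * rho(a^-1) = [[-5, 3], [13, -8]]  ->  [[8, -5], [-27, 17]]
... * rho(a^-1) = [[-5, 3], [13, -8]]  ->  [[-105, 64], [356, -217]]
... * rho(b^-1) = [[1, 1], [-5, -4]]  ->  [[-425, -361], [1441, 1224]]
... * rho(a^-1) = [[-5, 3], [13, -8]]  ->  [[-2568, 1613], [8707, -5469]]
... * rho(b^-1) = [[1, 1], [-5, -4]]  ->  [[-10633, -9020], [36052, 30583]]
... * rho(a) = [[-8, -3], [-13, -5]]  ->  [[202324, 76999], [-685995, -261071]]
... * rho(b) = [[-4, -1], [5, 1]]  ->  [[-424301, -125325], [1438625, 424924]]
... * rho(b) = [[-4, -1], [5, 1]]  ->  [[1070579, 298976], [-3629880, -1013701]]
... * rho(a) = [[-8, -3], [-13, -5]]  ->  [[-12451320, -4706617], [42217153, 15958145]]
... * rho(a) = [[-8, -3], [-13, -5]]  ->  [[160796581, 60887045], [-545193109, -206442184]]
... * rho(b) = [[-4, -1], [5, 1]]  ->  [[-338751099, -99909536], [1148561516, 338750925]]
... * rho(a) = [[-8, -3], [-13, -5]]  ->  [[4008832760, 1515800977], [-13592254153, -5139439173]]
... * rho(a) = [[-8, -3], [-13, -5]]  ->  [[-51776074781, -19605503165], [175550742473, 66473958324]]
... * rho(a) = [[-8, -3], [-13, -5]]  ->  [[669080139393, 253355740168], [-2268567397996, -859022019039]]
... * rho(a) = [[-8, -3], [-13, -5]]  ->  [[-8646265737328, -3274019119019], [29315825431475, 11100812289183]]
... * rho(a) = [[-8, -3], [-13, -5]]  ->  [[111732374445871, 42308892807079], [-378837163211179, -143451537740340]]
... * rho(b^-1) = [[1, 1], [-5, -4]]  ->  [[-99812089589524, -57503196782445], [338420525490521, 194968987750181]]
tr = -99812089589524 + 194968987750181 = 95156898160657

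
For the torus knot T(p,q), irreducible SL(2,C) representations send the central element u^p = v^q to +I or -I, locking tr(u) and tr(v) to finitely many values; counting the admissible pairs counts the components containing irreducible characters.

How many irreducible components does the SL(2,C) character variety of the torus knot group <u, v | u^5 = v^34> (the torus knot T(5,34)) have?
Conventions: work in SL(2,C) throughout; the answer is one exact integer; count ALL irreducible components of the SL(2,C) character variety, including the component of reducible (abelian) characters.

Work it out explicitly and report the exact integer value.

67

Gamma = < u, v | u^5 = v^34 > (torus knot T(5,34)); the central element u^5 = v^34 acts as +I or -I in any irreducible SL(2,C) representation.
So on each irreducible component the traces are pinned: tr(u) = 2*cos(pi*alpha/5) with 1 <= alpha <= 4, tr(v) = 2*cos(pi*beta/34) with 1 <= beta <= 33.
u^5 = (-1)^alpha I and v^34 = (-1)^beta I must agree, so alpha and beta have equal parity.
count pairs: odd alpha (2 choices) x odd beta (17), plus even alpha (2) x even beta (16): 2*17 + 2*16 = 66.
Total: 66 irreducible-character components + 1 reducible (abelian) component = 67.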